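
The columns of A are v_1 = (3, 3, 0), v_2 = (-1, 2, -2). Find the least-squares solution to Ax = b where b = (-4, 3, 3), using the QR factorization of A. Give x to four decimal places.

x = (-0.2549, 0.5294)

v_1 = (3, 3, 0); ‖v_1‖ = 4.2426, so q_1 = (0.7071, 0.7071, 0.0000).
q_1·v_2 = 0.7071·(-1) + 0.7071·2 + 0.0000·(-2) = 0.7071.
u_2 = v_2 − 0.7071·q_1 = (-1.5000, 1.5000, -2.0000).
‖u_2‖ = 2.9155, so q_2 = (-0.5145, 0.5145, -0.6860).
Qᵀb = (-0.7071, 1.5435).
Back-substitute: x_2 = 1.5435/2.9155 = 0.5294.
x_1 = (-0.7071 − 0.7071·0.5294)/4.2426 = -0.2549.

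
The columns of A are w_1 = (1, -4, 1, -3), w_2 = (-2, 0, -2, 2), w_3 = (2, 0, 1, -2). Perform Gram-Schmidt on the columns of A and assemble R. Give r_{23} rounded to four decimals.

w_1 = (1, -4, 1, -3); ‖w_1‖ = 5.1962, so q_1 = (0.1925, -0.7698, 0.1925, -0.5774).
q_1·w_2 = 0.1925·(-2) + (-0.7698)·0 + 0.1925·(-2) + (-0.5774)·2 = -1.9245.
u_2 = w_2 + 1.9245·q_1 = (-1.6296, -1.4815, -1.6296, 0.8889).
‖u_2‖ = 2.8803, so q_2 = (-0.5658, -0.5143, -0.5658, 0.3086).
r_{23} = q_2·w_3 = -2.3146.

r_{23} = -2.3146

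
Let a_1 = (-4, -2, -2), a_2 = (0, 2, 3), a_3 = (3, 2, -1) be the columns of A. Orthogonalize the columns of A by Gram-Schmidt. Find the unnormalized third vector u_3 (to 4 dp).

a_1 = (-4, -2, -2); ‖a_1‖ = 4.8990, so e_1 = (-0.8165, -0.4082, -0.4082).
e_1·a_2 = (-0.8165)·0 + (-0.4082)·2 + (-0.4082)·3 = -2.0412.
u_2 = a_2 + 2.0412·e_1 = (-1.6667, 1.1667, 2.1667).
‖u_2‖ = 2.9721, so e_2 = (-0.5608, 0.3925, 0.7290).
e_1·a_3 = (-0.8165)·3 + (-0.4082)·2 + (-0.4082)·(-1) = -2.8577; e_2·a_3 = (-0.5608)·3 + 0.3925·2 + 0.7290·(-1) = -1.6262.
u_3 = a_3 + 2.8577·e_1 + 1.6262·e_2 = (-0.2453, 1.4717, -0.9811).

u_3 = (-0.2453, 1.4717, -0.9811)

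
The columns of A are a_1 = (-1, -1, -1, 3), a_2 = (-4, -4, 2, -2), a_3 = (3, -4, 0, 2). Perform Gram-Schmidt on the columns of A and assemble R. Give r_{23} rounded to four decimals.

r_{23} = 0.0000

a_1 = (-1, -1, -1, 3); ‖a_1‖ = 3.4641, so e_1 = (-0.2887, -0.2887, -0.2887, 0.8660).
e_1·a_2 = (-0.2887)·(-4) + (-0.2887)·(-4) + (-0.2887)·2 + 0.8660·(-2) = 0.0000.
u_2 = a_2 − 0.0000·e_1 = (-4.0000, -4.0000, 2.0000, -2.0000).
‖u_2‖ = 6.3246, so e_2 = (-0.6325, -0.6325, 0.3162, -0.3162).
r_{23} = e_2·a_3 = 0.0000.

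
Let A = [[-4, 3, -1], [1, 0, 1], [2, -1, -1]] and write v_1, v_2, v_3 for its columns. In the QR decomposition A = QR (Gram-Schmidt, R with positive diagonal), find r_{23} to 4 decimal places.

q_1 = v_1/‖v_1‖ = (-4, 1, 2)/4.5826 = (-0.8729, 0.2182, 0.4364).
r_{12} = q_1·v_2 = -3.0551.
u_2 = v_2 + 3.0551·q_1 = (0.3333, 0.6667, 0.3333).
‖u_2‖ = 0.8165, so q_2 = (0.4082, 0.8165, 0.4082).
r_{23} = q_2·v_3 = 0.0000.

r_{23} = 0.0000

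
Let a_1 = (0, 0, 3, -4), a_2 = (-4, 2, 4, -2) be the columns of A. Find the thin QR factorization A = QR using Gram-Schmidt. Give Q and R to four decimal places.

e_1 = a_1/‖a_1‖ = (0, 0, 3, -4)/5.0000 = (0.0000, 0.0000, 0.6000, -0.8000).
r_{12} = e_1·a_2 = 4.0000.
u_2 = a_2 − 4.0000·e_1 = (-4.0000, 2.0000, 1.6000, 1.2000).
‖u_2‖ = 4.8990, so e_2 = (-0.8165, 0.4082, 0.3266, 0.2449).

Q = [[0.0000, -0.8165], [0.0000, 0.4082], [0.6000, 0.3266], [-0.8000, 0.2449]], R = [[5.0000, 4.0000], [0.0000, 4.8990]]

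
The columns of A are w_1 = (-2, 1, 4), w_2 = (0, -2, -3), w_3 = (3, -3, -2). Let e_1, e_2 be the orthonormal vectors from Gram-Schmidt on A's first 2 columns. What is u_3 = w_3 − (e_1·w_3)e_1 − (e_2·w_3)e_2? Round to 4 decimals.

w_1 = (-2, 1, 4); ‖w_1‖ = 4.5826, so e_1 = (-0.4364, 0.2182, 0.8729).
e_1·w_2 = (-0.4364)·0 + 0.2182·(-2) + 0.8729·(-3) = -3.0551.
u_2 = w_2 + 3.0551·e_1 = (-1.3333, -1.3333, -0.3333).
‖u_2‖ = 1.9149, so e_2 = (-0.6963, -0.6963, -0.1741).
e_1·w_3 = (-0.4364)·3 + 0.2182·(-3) + 0.8729·(-2) = -3.7097; e_2·w_3 = (-0.6963)·3 + (-0.6963)·(-3) + (-0.1741)·(-2) = 0.3482.
u_3 = w_3 + 3.7097·e_1 − 0.3482·e_2 = (1.6234, -1.9481, 1.2987).

u_3 = (1.6234, -1.9481, 1.2987)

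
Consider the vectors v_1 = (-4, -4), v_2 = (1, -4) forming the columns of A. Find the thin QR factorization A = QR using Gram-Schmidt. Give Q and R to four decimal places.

e_1 = v_1/‖v_1‖ = (-4, -4)/5.6569 = (-0.7071, -0.7071).
r_{12} = e_1·v_2 = 2.1213.
u_2 = v_2 − 2.1213·e_1 = (2.5000, -2.5000).
‖u_2‖ = 3.5355, so e_2 = (0.7071, -0.7071).

Q = [[-0.7071, 0.7071], [-0.7071, -0.7071]], R = [[5.6569, 2.1213], [0.0000, 3.5355]]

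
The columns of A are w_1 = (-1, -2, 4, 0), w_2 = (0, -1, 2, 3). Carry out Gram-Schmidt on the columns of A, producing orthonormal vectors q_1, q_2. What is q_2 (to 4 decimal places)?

q_2 = (0.1567, -0.0157, 0.0313, 0.9870)

w_1 = (-1, -2, 4, 0); ‖w_1‖ = 4.5826, so q_1 = (-0.2182, -0.4364, 0.8729, 0.0000).
q_1·w_2 = (-0.2182)·0 + (-0.4364)·(-1) + 0.8729·2 + 0.0000·3 = 2.1822.
u_2 = w_2 − 2.1822·q_1 = (0.4762, -0.0476, 0.0952, 3.0000).
‖u_2‖ = 3.0394, so q_2 = (0.1567, -0.0157, 0.0313, 0.9870).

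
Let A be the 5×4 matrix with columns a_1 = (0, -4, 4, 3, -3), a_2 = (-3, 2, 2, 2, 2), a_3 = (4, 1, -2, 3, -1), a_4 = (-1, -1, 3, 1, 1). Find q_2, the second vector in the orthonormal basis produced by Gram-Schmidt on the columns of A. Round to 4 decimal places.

a_1 = (0, -4, 4, 3, -3); ‖a_1‖ = 7.0711, so q_1 = (0.0000, -0.5657, 0.5657, 0.4243, -0.4243).
q_1·a_2 = 0.0000·(-3) + (-0.5657)·2 + 0.5657·2 + 0.4243·2 + (-0.4243)·2 = 0.0000.
u_2 = a_2 + 0.0000·q_1 = (-3.0000, 2.0000, 2.0000, 2.0000, 2.0000).
‖u_2‖ = 5.0000, so q_2 = (-0.6000, 0.4000, 0.4000, 0.4000, 0.4000).

q_2 = (-0.6000, 0.4000, 0.4000, 0.4000, 0.4000)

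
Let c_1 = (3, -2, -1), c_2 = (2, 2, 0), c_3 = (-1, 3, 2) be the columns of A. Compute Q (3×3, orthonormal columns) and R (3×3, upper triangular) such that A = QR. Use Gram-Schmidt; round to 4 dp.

c_1 = (3, -2, -1); ‖c_1‖ = 3.7417, so q_1 = (0.8018, -0.5345, -0.2673).
q_1·c_2 = 0.8018·2 + (-0.5345)·2 + (-0.2673)·0 = 0.5345.
u_2 = c_2 − 0.5345·q_1 = (1.5714, 2.2857, 0.1429).
‖u_2‖ = 2.7775, so q_2 = (0.5658, 0.8230, 0.0514).
q_1·c_3 = 0.8018·(-1) + (-0.5345)·3 + (-0.2673)·2 = -2.9399; q_2·c_3 = 0.5658·(-1) + 0.8230·3 + 0.0514·2 = 2.0059.
u_3 = c_3 + 2.9399·q_1 − 2.0059·q_2 = (0.2222, -0.2222, 1.1111).
‖u_3‖ = 1.1547, so q_3 = (0.1925, -0.1925, 0.9623).

Q = [[0.8018, 0.5658, 0.1925], [-0.5345, 0.8230, -0.1925], [-0.2673, 0.0514, 0.9623]], R = [[3.7417, 0.5345, -2.9399], [0.0000, 2.7775, 2.0059], [0.0000, 0.0000, 1.1547]]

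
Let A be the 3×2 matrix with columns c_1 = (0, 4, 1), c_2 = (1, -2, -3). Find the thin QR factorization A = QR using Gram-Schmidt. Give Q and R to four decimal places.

Q = [[0.0000, 0.3812], [0.9701, 0.2242], [0.2425, -0.8969]], R = [[4.1231, -2.6679], [0.0000, 2.6234]]

c_1 = (0, 4, 1); ‖c_1‖ = 4.1231, so e_1 = (0.0000, 0.9701, 0.2425).
e_1·c_2 = 0.0000·1 + 0.9701·(-2) + 0.2425·(-3) = -2.6679.
u_2 = c_2 + 2.6679·e_1 = (1.0000, 0.5882, -2.3529).
‖u_2‖ = 2.6234, so e_2 = (0.3812, 0.2242, -0.8969).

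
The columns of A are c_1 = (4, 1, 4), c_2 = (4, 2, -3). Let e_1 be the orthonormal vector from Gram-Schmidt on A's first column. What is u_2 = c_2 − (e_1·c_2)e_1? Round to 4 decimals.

c_1 = (4, 1, 4); ‖c_1‖ = 5.7446, so e_1 = (0.6963, 0.1741, 0.6963).
e_1·c_2 = 0.6963·4 + 0.1741·2 + 0.6963·(-3) = 1.0445.
u_2 = c_2 − 1.0445·e_1 = (3.2727, 1.8182, -3.7273).

u_2 = (3.2727, 1.8182, -3.7273)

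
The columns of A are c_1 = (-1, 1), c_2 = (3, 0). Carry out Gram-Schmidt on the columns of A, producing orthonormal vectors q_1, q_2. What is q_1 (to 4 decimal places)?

c_1 = (-1, 1); ‖c_1‖ = 1.4142, so q_1 = (-0.7071, 0.7071).

q_1 = (-0.7071, 0.7071)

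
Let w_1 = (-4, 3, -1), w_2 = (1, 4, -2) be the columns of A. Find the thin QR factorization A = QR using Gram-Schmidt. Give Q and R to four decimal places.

Q = [[-0.7845, 0.6129], [0.5883, 0.6872], [-0.1961, -0.3900]], R = [[5.0990, 1.9612], [0.0000, 4.1417]]

w_1 = (-4, 3, -1); ‖w_1‖ = 5.0990, so e_1 = (-0.7845, 0.5883, -0.1961).
e_1·w_2 = (-0.7845)·1 + 0.5883·4 + (-0.1961)·(-2) = 1.9612.
u_2 = w_2 − 1.9612·e_1 = (2.5385, 2.8462, -1.6154).
‖u_2‖ = 4.1417, so e_2 = (0.6129, 0.6872, -0.3900).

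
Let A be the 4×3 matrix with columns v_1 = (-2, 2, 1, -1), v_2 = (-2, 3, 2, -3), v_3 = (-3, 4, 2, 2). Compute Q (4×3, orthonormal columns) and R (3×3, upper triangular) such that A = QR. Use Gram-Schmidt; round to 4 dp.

Q = [[-0.6325, 0.5345, 0.4911], [0.6325, 0.0000, 0.4797], [0.3162, 0.2673, 0.5254], [-0.3162, -0.8018, 0.5026]], R = [[3.1623, 4.7434, 4.4272], [0.0000, 1.8708, -2.6726], [0.0000, 0.0000, 2.5014]]

e_1 = v_1/‖v_1‖ = (-2, 2, 1, -1)/3.1623 = (-0.6325, 0.6325, 0.3162, -0.3162).
r_{12} = e_1·v_2 = 4.7434.
u_2 = v_2 − 4.7434·e_1 = (1.0000, 0.0000, 0.5000, -1.5000).
‖u_2‖ = 1.8708, so e_2 = (0.5345, 0.0000, 0.2673, -0.8018).
r_{13} = e_1·v_3 = 4.4272; r_{23} = e_2·v_3 = -2.6726.
u_3 = v_3 − 4.4272·e_1 + 2.6726·e_2 = (1.2286, 1.2000, 1.3143, 1.2571).
‖u_3‖ = 2.5014, so e_3 = (0.4911, 0.4797, 0.5254, 0.5026).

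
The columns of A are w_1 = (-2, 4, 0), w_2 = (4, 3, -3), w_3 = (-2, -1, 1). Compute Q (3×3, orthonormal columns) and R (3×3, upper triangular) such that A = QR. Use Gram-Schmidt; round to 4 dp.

Q = [[-0.4472, 0.7636, -0.4657], [0.8944, 0.3818, -0.2328], [0.0000, -0.5207, -0.8538]], R = [[4.4721, 0.8944, 0.0000], [0.0000, 5.7619, -2.4297], [0.0000, 0.0000, 0.3105]]

q_1 = w_1/‖w_1‖ = (-2, 4, 0)/4.4721 = (-0.4472, 0.8944, 0.0000).
r_{12} = q_1·w_2 = 0.8944.
u_2 = w_2 − 0.8944·q_1 = (4.4000, 2.2000, -3.0000).
‖u_2‖ = 5.7619, so q_2 = (0.7636, 0.3818, -0.5207).
r_{13} = q_1·w_3 = 0.0000; r_{23} = q_2·w_3 = -2.4297.
u_3 = w_3 + 0.0000·q_1 + 2.4297·q_2 = (-0.1446, -0.0723, -0.2651).
‖u_3‖ = 0.3105, so q_3 = (-0.4657, -0.2328, -0.8538).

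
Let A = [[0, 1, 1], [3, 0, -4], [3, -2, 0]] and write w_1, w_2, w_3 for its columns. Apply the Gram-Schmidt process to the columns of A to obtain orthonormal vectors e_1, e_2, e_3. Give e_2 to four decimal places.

e_1 = w_1/‖w_1‖ = (0, 3, 3)/4.2426 = (0.0000, 0.7071, 0.7071).
r_{12} = e_1·w_2 = -1.4142.
u_2 = w_2 + 1.4142·e_1 = (1.0000, 1.0000, -1.0000).
‖u_2‖ = 1.7321, so e_2 = (0.5774, 0.5774, -0.5774).

e_2 = (0.5774, 0.5774, -0.5774)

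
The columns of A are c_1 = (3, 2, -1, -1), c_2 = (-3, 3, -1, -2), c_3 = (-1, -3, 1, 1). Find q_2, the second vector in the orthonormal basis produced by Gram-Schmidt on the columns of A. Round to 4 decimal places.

q_1 = c_1/‖c_1‖ = (3, 2, -1, -1)/3.8730 = (0.7746, 0.5164, -0.2582, -0.2582).
r_{12} = q_1·c_2 = 0.0000.
u_2 = c_2 + 0.0000·q_1 = (-3.0000, 3.0000, -1.0000, -2.0000).
‖u_2‖ = 4.7958, so q_2 = (-0.6255, 0.6255, -0.2085, -0.4170).

q_2 = (-0.6255, 0.6255, -0.2085, -0.4170)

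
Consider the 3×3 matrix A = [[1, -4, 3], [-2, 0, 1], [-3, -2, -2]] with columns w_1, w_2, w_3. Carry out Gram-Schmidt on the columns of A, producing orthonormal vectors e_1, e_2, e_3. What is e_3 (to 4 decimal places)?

e_3 = (0.2408, 0.8427, -0.4815)

w_1 = (1, -2, -3); ‖w_1‖ = 3.7417, so e_1 = (0.2673, -0.5345, -0.8018).
e_1·w_2 = 0.2673·(-4) + (-0.5345)·0 + (-0.8018)·(-2) = 0.5345.
u_2 = w_2 − 0.5345·e_1 = (-4.1429, 0.2857, -1.5714).
‖u_2‖ = 4.4401, so e_2 = (-0.9331, 0.0643, -0.3539).
e_1·w_3 = 0.2673·3 + (-0.5345)·1 + (-0.8018)·(-2) = 1.8708; e_2·w_3 = (-0.9331)·3 + 0.0643·1 + (-0.3539)·(-2) = -2.0270.
u_3 = w_3 − 1.8708·e_1 + 2.0270·e_2 = (0.6087, 2.1304, -1.2174).
‖u_3‖ = 2.5281, so e_3 = (0.2408, 0.8427, -0.4815).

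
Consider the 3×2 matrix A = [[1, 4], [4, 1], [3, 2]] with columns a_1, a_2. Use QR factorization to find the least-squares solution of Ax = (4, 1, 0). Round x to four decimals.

a_1 = (1, 4, 3); ‖a_1‖ = 5.0990, so q_1 = (0.1961, 0.7845, 0.5883).
q_1·a_2 = 0.1961·4 + 0.7845·1 + 0.5883·2 = 2.7456.
u_2 = a_2 − 2.7456·q_1 = (3.4615, -1.1538, 0.3846).
‖u_2‖ = 3.6690, so q_2 = (0.9435, -0.3145, 0.1048).
Qᵀb = (1.5689, 3.4593).
Back-substitute: x_2 = 3.4593/3.6690 = 0.9429.
x_1 = (1.5689 − 2.7456·0.9429)/5.0990 = -0.2000.

x = (-0.2000, 0.9429)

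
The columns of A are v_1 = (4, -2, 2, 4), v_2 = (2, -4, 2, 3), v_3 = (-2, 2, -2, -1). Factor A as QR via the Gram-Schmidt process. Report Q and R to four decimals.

q_1 = v_1/‖v_1‖ = (4, -2, 2, 4)/6.3246 = (0.6325, -0.3162, 0.3162, 0.6325).
r_{12} = q_1·v_2 = 5.0596.
u_2 = v_2 − 5.0596·q_1 = (-1.2000, -2.4000, 0.4000, -0.2000).
‖u_2‖ = 2.7203, so q_2 = (-0.4411, -0.8823, 0.1470, -0.0735).
r_{13} = q_1·v_3 = -3.1623; r_{23} = q_2·v_3 = -1.1028.
u_3 = v_3 + 3.1623·q_1 + 1.1028·q_2 = (-0.4865, 0.0270, -0.8378, 0.9189).
‖u_3‖ = 1.3356, so q_3 = (-0.3643, 0.0202, -0.6273, 0.6880).

Q = [[0.6325, -0.4411, -0.3643], [-0.3162, -0.8823, 0.0202], [0.3162, 0.1470, -0.6273], [0.6325, -0.0735, 0.6880]], R = [[6.3246, 5.0596, -3.1623], [0.0000, 2.7203, -1.1028], [0.0000, 0.0000, 1.3356]]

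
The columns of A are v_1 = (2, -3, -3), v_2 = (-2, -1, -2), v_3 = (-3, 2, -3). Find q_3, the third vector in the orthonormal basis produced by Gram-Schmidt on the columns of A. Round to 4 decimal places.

q_3 = (0.2281, 0.7603, -0.6082)

v_1 = (2, -3, -3); ‖v_1‖ = 4.6904, so q_1 = (0.4264, -0.6396, -0.6396).
q_1·v_2 = 0.4264·(-2) + (-0.6396)·(-1) + (-0.6396)·(-2) = 1.0660.
u_2 = v_2 − 1.0660·q_1 = (-2.4545, -0.3182, -1.3182).
‖u_2‖ = 2.8042, so q_2 = (-0.8753, -0.1135, -0.4701).
q_1·v_3 = 0.4264·(-3) + (-0.6396)·2 + (-0.6396)·(-3) = -0.6396; q_2·v_3 = (-0.8753)·(-3) + (-0.1135)·2 + (-0.4701)·(-3) = 3.8092.
u_3 = v_3 + 0.6396·q_1 − 3.8092·q_2 = (0.6069, 2.0231, -1.6185).
‖u_3‖ = 2.6610, so q_3 = (0.2281, 0.7603, -0.6082).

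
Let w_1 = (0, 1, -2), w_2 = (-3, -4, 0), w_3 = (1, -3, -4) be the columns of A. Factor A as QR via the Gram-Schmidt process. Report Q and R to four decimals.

e_1 = w_1/‖w_1‖ = (0, 1, -2)/2.2361 = (0.0000, 0.4472, -0.8944).
r_{12} = e_1·w_2 = -1.7889.
u_2 = w_2 + 1.7889·e_1 = (-3.0000, -3.2000, -1.6000).
‖u_2‖ = 4.6690, so e_2 = (-0.6425, -0.6854, -0.3427).
r_{13} = e_1·w_3 = 2.2361; r_{23} = e_2·w_3 = 2.7843.
u_3 = w_3 − 2.2361·e_1 − 2.7843·e_2 = (2.7890, -2.0917, -1.0459).
‖u_3‖ = 3.6397, so e_3 = (0.7663, -0.5747, -0.2873).

Q = [[0.0000, -0.6425, 0.7663], [0.4472, -0.6854, -0.5747], [-0.8944, -0.3427, -0.2873]], R = [[2.2361, -1.7889, 2.2361], [0.0000, 4.6690, 2.7843], [0.0000, 0.0000, 3.6397]]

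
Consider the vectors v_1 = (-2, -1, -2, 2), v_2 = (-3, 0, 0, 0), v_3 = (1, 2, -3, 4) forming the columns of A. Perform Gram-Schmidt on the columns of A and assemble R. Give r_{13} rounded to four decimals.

r_{13} = 2.7735

e_1 = v_1/‖v_1‖ = (-2, -1, -2, 2)/3.6056 = (-0.5547, -0.2774, -0.5547, 0.5547).
r_{13} = e_1·v_3 = 2.7735.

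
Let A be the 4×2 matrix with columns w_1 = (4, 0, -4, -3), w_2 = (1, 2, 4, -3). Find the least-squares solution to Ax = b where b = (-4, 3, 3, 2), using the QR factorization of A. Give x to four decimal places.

q_1 = w_1/‖w_1‖ = (4, 0, -4, -3)/6.4031 = (0.6247, 0.0000, -0.6247, -0.4685).
r_{12} = q_1·w_2 = -0.4685.
u_2 = w_2 + 0.4685·q_1 = (1.2927, 2.0000, 3.7073, -3.2195).
‖u_2‖ = 5.4572, so q_2 = (0.2369, 0.3665, 0.6794, -0.5900).
Qᵀb = (-5.3099, 1.0101).
Back-substitute: x_2 = 1.0101/5.4572 = 0.1851.
x_1 = (-5.3099 + 0.4685·0.1851)/6.4031 = -0.8157.

x = (-0.8157, 0.1851)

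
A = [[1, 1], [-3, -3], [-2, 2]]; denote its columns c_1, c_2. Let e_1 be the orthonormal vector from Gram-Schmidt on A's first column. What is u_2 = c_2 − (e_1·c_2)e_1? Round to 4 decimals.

u_2 = (0.5714, -1.7143, 2.8571)

c_1 = (1, -3, -2); ‖c_1‖ = 3.7417, so e_1 = (0.2673, -0.8018, -0.5345).
e_1·c_2 = 0.2673·1 + (-0.8018)·(-3) + (-0.5345)·2 = 1.6036.
u_2 = c_2 − 1.6036·e_1 = (0.5714, -1.7143, 2.8571).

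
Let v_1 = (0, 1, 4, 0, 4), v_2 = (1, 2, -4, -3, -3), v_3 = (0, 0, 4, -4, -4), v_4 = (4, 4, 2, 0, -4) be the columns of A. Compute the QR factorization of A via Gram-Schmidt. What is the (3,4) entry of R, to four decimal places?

e_1 = v_1/‖v_1‖ = (0, 1, 4, 0, 4)/5.7446 = (0.0000, 0.1741, 0.6963, 0.0000, 0.6963).
r_{12} = e_1·v_2 = -4.5260.
u_2 = v_2 + 4.5260·e_1 = (1.0000, 2.7879, -0.8485, -3.0000, 0.1515).
‖u_2‖ = 4.3029, so e_2 = (0.2324, 0.6479, -0.1972, -0.6972, 0.0352).
r_{13} = e_1·v_3 = 0.0000; r_{23} = e_2·v_3 = 1.8592.
u_3 = v_3 + 0.0000·e_1 − 1.8592·e_2 = (-0.4321, -1.2046, 4.3666, -2.7038, -4.0655).
‖u_3‖ = 6.6741, so e_3 = (-0.0647, -0.1805, 0.6543, -0.4051, -0.6091).
r_{34} = e_3·v_4 = 2.7642.

r_{34} = 2.7642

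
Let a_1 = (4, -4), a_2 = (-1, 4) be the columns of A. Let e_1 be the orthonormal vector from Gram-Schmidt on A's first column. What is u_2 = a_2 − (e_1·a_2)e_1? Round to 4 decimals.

u_2 = (1.5000, 1.5000)

a_1 = (4, -4); ‖a_1‖ = 5.6569, so e_1 = (0.7071, -0.7071).
e_1·a_2 = 0.7071·(-1) + (-0.7071)·4 = -3.5355.
u_2 = a_2 + 3.5355·e_1 = (1.5000, 1.5000).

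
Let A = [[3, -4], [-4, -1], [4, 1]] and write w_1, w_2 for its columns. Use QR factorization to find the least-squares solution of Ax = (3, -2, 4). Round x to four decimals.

w_1 = (3, -4, 4); ‖w_1‖ = 6.4031, so q_1 = (0.4685, -0.6247, 0.6247).
q_1·w_2 = 0.4685·(-4) + (-0.6247)·(-1) + 0.6247·1 = -0.6247.
u_2 = w_2 + 0.6247·q_1 = (-3.7073, -1.3902, 1.3902).
‖u_2‖ = 4.1964, so q_2 = (-0.8835, -0.3313, 0.3313).
Qᵀb = (5.1537, -0.6626).
Back-substitute: x_2 = -0.6626/4.1964 = -0.1579.
x_1 = (5.1537 + 0.6247·(-0.1579))/6.4031 = 0.7895.

x = (0.7895, -0.1579)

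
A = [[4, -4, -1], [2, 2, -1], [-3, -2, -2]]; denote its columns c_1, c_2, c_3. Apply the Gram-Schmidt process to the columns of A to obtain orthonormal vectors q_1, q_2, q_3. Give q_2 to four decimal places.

q_2 = (-0.6650, 0.5060, -0.5493)

q_1 = c_1/‖c_1‖ = (4, 2, -3)/5.3852 = (0.7428, 0.3714, -0.5571).
r_{12} = q_1·c_2 = -1.1142.
u_2 = c_2 + 1.1142·q_1 = (-3.1724, 2.4138, -2.6207).
‖u_2‖ = 4.7706, so q_2 = (-0.6650, 0.5060, -0.5493).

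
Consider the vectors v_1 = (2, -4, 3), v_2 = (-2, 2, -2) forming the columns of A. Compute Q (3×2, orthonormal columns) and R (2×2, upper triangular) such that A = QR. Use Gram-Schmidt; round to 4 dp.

Q = [[0.3714, -0.8339], [-0.7428, -0.5307], [0.5571, -0.1516]], R = [[5.3852, -3.3425], [0.0000, 0.9097]]

v_1 = (2, -4, 3); ‖v_1‖ = 5.3852, so e_1 = (0.3714, -0.7428, 0.5571).
e_1·v_2 = 0.3714·(-2) + (-0.7428)·2 + 0.5571·(-2) = -3.3425.
u_2 = v_2 + 3.3425·e_1 = (-0.7586, -0.4828, -0.1379).
‖u_2‖ = 0.9097, so e_2 = (-0.8339, -0.5307, -0.1516).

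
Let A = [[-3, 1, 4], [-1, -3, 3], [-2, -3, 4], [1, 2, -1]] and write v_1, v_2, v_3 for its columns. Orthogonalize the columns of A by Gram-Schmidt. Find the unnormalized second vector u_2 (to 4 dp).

u_2 = (2.6000, -2.4667, -1.9333, 1.4667)

q_1 = v_1/‖v_1‖ = (-3, -1, -2, 1)/3.8730 = (-0.7746, -0.2582, -0.5164, 0.2582).
r_{12} = q_1·v_2 = 2.0656.
u_2 = v_2 − 2.0656·q_1 = (2.6000, -2.4667, -1.9333, 1.4667).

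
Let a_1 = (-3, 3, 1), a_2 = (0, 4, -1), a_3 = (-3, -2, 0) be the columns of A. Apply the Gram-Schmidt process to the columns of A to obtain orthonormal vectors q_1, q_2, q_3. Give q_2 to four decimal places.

q_1 = a_1/‖a_1‖ = (-3, 3, 1)/4.3589 = (-0.6882, 0.6882, 0.2294).
r_{12} = q_1·a_2 = 2.5236.
u_2 = a_2 − 2.5236·q_1 = (1.7368, 2.2632, -1.5789).
‖u_2‖ = 3.2606, so q_2 = (0.5327, 0.6941, -0.4842).

q_2 = (0.5327, 0.6941, -0.4842)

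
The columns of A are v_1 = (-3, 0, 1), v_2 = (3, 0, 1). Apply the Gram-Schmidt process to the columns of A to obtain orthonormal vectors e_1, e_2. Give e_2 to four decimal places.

e_1 = v_1/‖v_1‖ = (-3, 0, 1)/3.1623 = (-0.9487, 0.0000, 0.3162).
r_{12} = e_1·v_2 = -2.5298.
u_2 = v_2 + 2.5298·e_1 = (0.6000, 0.0000, 1.8000).
‖u_2‖ = 1.8974, so e_2 = (0.3162, 0.0000, 0.9487).

e_2 = (0.3162, 0.0000, 0.9487)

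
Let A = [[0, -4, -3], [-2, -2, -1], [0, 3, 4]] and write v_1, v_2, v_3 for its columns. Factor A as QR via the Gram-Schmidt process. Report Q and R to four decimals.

Q = [[0.0000, -0.8000, 0.6000], [-1.0000, 0.0000, 0.0000], [0.0000, 0.6000, 0.8000]], R = [[2.0000, 2.0000, 1.0000], [0.0000, 5.0000, 4.8000], [0.0000, 0.0000, 1.4000]]

q_1 = v_1/‖v_1‖ = (0, -2, 0)/2.0000 = (0.0000, -1.0000, 0.0000).
r_{12} = q_1·v_2 = 2.0000.
u_2 = v_2 − 2.0000·q_1 = (-4.0000, 0.0000, 3.0000).
‖u_2‖ = 5.0000, so q_2 = (-0.8000, 0.0000, 0.6000).
r_{13} = q_1·v_3 = 1.0000; r_{23} = q_2·v_3 = 4.8000.
u_3 = v_3 − 1.0000·q_1 − 4.8000·q_2 = (0.8400, 0.0000, 1.1200).
‖u_3‖ = 1.4000, so q_3 = (0.6000, 0.0000, 0.8000).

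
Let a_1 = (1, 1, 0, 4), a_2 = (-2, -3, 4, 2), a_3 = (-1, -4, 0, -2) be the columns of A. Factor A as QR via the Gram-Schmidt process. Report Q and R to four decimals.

Q = [[0.2357, -0.3801, 0.2008], [0.2357, -0.5555, -0.7877], [0.0000, 0.7016, -0.5637], [0.9428, 0.2339, 0.1467]], R = [[4.2426, 0.7071, -3.0641], [0.0000, 5.7009, 2.1342], [0.0000, 0.0000, 2.6564]]

a_1 = (1, 1, 0, 4); ‖a_1‖ = 4.2426, so q_1 = (0.2357, 0.2357, 0.0000, 0.9428).
q_1·a_2 = 0.2357·(-2) + 0.2357·(-3) + 0.0000·4 + 0.9428·2 = 0.7071.
u_2 = a_2 − 0.7071·q_1 = (-2.1667, -3.1667, 4.0000, 1.3333).
‖u_2‖ = 5.7009, so q_2 = (-0.3801, -0.5555, 0.7016, 0.2339).
q_1·a_3 = 0.2357·(-1) + 0.2357·(-4) + 0.0000·0 + 0.9428·(-2) = -3.0641; q_2·a_3 = (-0.3801)·(-1) + (-0.5555)·(-4) + 0.7016·0 + 0.2339·(-2) = 2.1342.
u_3 = a_3 + 3.0641·q_1 − 2.1342·q_2 = (0.5333, -2.0923, -1.4974, 0.3897).
‖u_3‖ = 2.6564, so q_3 = (0.2008, -0.7877, -0.5637, 0.1467).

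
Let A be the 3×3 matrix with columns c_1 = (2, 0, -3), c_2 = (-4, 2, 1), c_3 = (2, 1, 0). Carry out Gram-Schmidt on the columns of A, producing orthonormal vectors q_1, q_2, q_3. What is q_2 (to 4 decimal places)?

q_2 = (-0.6749, 0.5849, -0.4499)

c_1 = (2, 0, -3); ‖c_1‖ = 3.6056, so q_1 = (0.5547, 0.0000, -0.8321).
q_1·c_2 = 0.5547·(-4) + 0.0000·2 + (-0.8321)·1 = -3.0509.
u_2 = c_2 + 3.0509·q_1 = (-2.3077, 2.0000, -1.5385).
‖u_2‖ = 3.4194, so q_2 = (-0.6749, 0.5849, -0.4499).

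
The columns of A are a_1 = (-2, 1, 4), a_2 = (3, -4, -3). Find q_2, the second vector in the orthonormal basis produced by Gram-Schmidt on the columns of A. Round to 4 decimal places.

a_1 = (-2, 1, 4); ‖a_1‖ = 4.5826, so q_1 = (-0.4364, 0.2182, 0.8729).
q_1·a_2 = (-0.4364)·3 + 0.2182·(-4) + 0.8729·(-3) = -4.8008.
u_2 = a_2 + 4.8008·q_1 = (0.9048, -2.9524, 1.1905).
‖u_2‖ = 3.3094, so q_2 = (0.2734, -0.8921, 0.3597).

q_2 = (0.2734, -0.8921, 0.3597)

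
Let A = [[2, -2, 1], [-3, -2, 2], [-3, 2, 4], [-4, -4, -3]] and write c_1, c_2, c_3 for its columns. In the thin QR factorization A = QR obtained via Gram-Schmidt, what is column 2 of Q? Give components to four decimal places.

e_2 = (-0.5348, -0.2139, 0.5990, -0.5562)

c_1 = (2, -3, -3, -4); ‖c_1‖ = 6.1644, so e_1 = (0.3244, -0.4867, -0.4867, -0.6489).
e_1·c_2 = 0.3244·(-2) + (-0.4867)·(-2) + (-0.4867)·2 + (-0.6489)·(-4) = 1.9467.
u_2 = c_2 − 1.9467·e_1 = (-2.6316, -1.0526, 2.9474, -2.7368).
‖u_2‖ = 4.9204, so e_2 = (-0.5348, -0.2139, 0.5990, -0.5562).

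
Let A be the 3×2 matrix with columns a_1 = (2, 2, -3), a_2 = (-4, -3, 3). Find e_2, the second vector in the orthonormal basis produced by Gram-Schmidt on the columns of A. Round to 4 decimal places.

a_1 = (2, 2, -3); ‖a_1‖ = 4.1231, so e_1 = (0.4851, 0.4851, -0.7276).
e_1·a_2 = 0.4851·(-4) + 0.4851·(-3) + (-0.7276)·3 = -5.5783.
u_2 = a_2 + 5.5783·e_1 = (-1.2941, -0.2941, -1.0588).
‖u_2‖ = 1.6977, so e_2 = (-0.7623, -0.1732, -0.6237).

e_2 = (-0.7623, -0.1732, -0.6237)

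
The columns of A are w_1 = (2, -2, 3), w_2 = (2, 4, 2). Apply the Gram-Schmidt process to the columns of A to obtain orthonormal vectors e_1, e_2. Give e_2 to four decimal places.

e_2 = (0.3620, 0.8688, 0.3379)

e_1 = w_1/‖w_1‖ = (2, -2, 3)/4.1231 = (0.4851, -0.4851, 0.7276).
r_{12} = e_1·w_2 = 0.4851.
u_2 = w_2 − 0.4851·e_1 = (1.7647, 4.2353, 1.6471).
‖u_2‖ = 4.8749, so e_2 = (0.3620, 0.8688, 0.3379).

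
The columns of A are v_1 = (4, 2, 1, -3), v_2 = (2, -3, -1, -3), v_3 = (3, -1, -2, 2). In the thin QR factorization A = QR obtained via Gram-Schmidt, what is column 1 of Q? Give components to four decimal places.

q_1 = (0.7303, 0.3651, 0.1826, -0.5477)

q_1 = v_1/‖v_1‖ = (4, 2, 1, -3)/5.4772 = (0.7303, 0.3651, 0.1826, -0.5477).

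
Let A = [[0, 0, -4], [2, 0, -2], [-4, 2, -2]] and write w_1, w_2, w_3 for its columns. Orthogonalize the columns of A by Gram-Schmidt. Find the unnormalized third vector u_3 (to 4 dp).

e_1 = w_1/‖w_1‖ = (0, 2, -4)/4.4721 = (0.0000, 0.4472, -0.8944).
r_{12} = e_1·w_2 = -1.7889.
u_2 = w_2 + 1.7889·e_1 = (0.0000, 0.8000, 0.4000).
‖u_2‖ = 0.8944, so e_2 = (0.0000, 0.8944, 0.4472).
r_{13} = e_1·w_3 = 0.8944; r_{23} = e_2·w_3 = -2.6833.
u_3 = w_3 − 0.8944·e_1 + 2.6833·e_2 = (-4.0000, 0.0000, 0.0000).

u_3 = (-4.0000, 0.0000, 0.0000)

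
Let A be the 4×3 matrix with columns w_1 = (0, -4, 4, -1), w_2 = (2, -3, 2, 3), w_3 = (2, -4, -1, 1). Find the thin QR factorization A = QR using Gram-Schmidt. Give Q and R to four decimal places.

Q = [[0.0000, 0.4816, 0.2078], [-0.6963, -0.2262, -0.6211], [0.6963, -0.0146, -0.6952], [-0.1741, 0.8465, -0.2962]], R = [[5.7446, 2.9593, 1.9149], [0.0000, 4.1524, 2.7293], [0.0000, 0.0000, 3.2991]]

w_1 = (0, -4, 4, -1); ‖w_1‖ = 5.7446, so q_1 = (0.0000, -0.6963, 0.6963, -0.1741).
q_1·w_2 = 0.0000·2 + (-0.6963)·(-3) + 0.6963·2 + (-0.1741)·3 = 2.9593.
u_2 = w_2 − 2.9593·q_1 = (2.0000, -0.9394, -0.0606, 3.5152).
‖u_2‖ = 4.1524, so q_2 = (0.4816, -0.2262, -0.0146, 0.8465).
q_1·w_3 = 0.0000·2 + (-0.6963)·(-4) + 0.6963·(-1) + (-0.1741)·1 = 1.9149; q_2·w_3 = 0.4816·2 + (-0.2262)·(-4) + (-0.0146)·(-1) + 0.8465·1 = 2.7293.
u_3 = w_3 − 1.9149·q_1 − 2.7293·q_2 = (0.6854, -2.0492, -2.2935, -0.9772).
‖u_3‖ = 3.2991, so q_3 = (0.2078, -0.6211, -0.6952, -0.2962).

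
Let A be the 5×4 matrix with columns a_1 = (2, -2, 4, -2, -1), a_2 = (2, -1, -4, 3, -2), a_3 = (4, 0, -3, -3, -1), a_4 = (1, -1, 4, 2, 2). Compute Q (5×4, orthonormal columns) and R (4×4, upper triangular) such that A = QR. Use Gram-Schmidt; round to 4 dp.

Q = [[0.3714, 0.5682, 0.4271, 0.5508], [-0.3714, -0.3766, 0.2403, 0.1143], [0.7428, -0.3964, -0.4456, 0.1402], [-0.3714, 0.3898, -0.7448, 0.3488], [-0.1857, -0.4757, 0.0808, 0.7364]], R = [[5.3852, -2.5997, 0.5571, 2.5997], [0.0000, 5.2193, 2.7682, -0.8126], [0.0000, 0.0000, 5.1987, -2.9236], [0.0000, 0.0000, 0.0000, 3.1676]]

q_1 = a_1/‖a_1‖ = (2, -2, 4, -2, -1)/5.3852 = (0.3714, -0.3714, 0.7428, -0.3714, -0.1857).
r_{12} = q_1·a_2 = -2.5997.
u_2 = a_2 + 2.5997·q_1 = (2.9655, -1.9655, -2.0690, 2.0345, -2.4828).
‖u_2‖ = 5.2193, so q_2 = (0.5682, -0.3766, -0.3964, 0.3898, -0.4757).
r_{13} = q_1·a_3 = 0.5571; r_{23} = q_2·a_3 = 2.7682.
u_3 = a_3 − 0.5571·q_1 − 2.7682·q_2 = (2.2203, 1.2494, -2.3165, -3.8722, 0.4203).
‖u_3‖ = 5.1987, so q_3 = (0.4271, 0.2403, -0.4456, -0.7448, 0.0808).
r_{14} = q_1·a_4 = 2.5997; r_{24} = q_2·a_4 = -0.8126; r_{34} = q_3·a_4 = -2.9236.
u_4 = a_4 − 2.5997·q_1 + 0.8126·q_2 + 2.9236·q_3 = (1.7448, 0.3621, 0.4441, 1.1047, 2.3325).
‖u_4‖ = 3.1676, so q_4 = (0.5508, 0.1143, 0.1402, 0.3488, 0.7364).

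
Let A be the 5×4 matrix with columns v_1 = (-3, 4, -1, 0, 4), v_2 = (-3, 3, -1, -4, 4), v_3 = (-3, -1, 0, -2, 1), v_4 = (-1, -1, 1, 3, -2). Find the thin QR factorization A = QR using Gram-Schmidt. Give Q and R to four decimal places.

Q = [[-0.4629, -0.0701, -0.8139, -0.3020], [0.6172, -0.1519, -0.5543, 0.5277], [-0.1543, -0.0234, 0.1007, 0.4477], [0.0000, -0.9812, 0.1386, -0.1319], [0.6172, 0.0934, -0.0309, -0.6423]], R = [[6.4807, 5.8635, 1.3887, -1.5430], [0.0000, 4.0766, 2.4180, -2.9319], [0.0000, 0.0000, 2.6879, 1.9465], [0.0000, 0.0000, 0.0000, 1.1108]]

e_1 = v_1/‖v_1‖ = (-3, 4, -1, 0, 4)/6.4807 = (-0.4629, 0.6172, -0.1543, 0.0000, 0.6172).
r_{12} = e_1·v_2 = 5.8635.
u_2 = v_2 − 5.8635·e_1 = (-0.2857, -0.6190, -0.0952, -4.0000, 0.3810).
‖u_2‖ = 4.0766, so e_2 = (-0.0701, -0.1519, -0.0234, -0.9812, 0.0934).
r_{13} = e_1·v_3 = 1.3887; r_{23} = e_2·v_3 = 2.4180.
u_3 = v_3 − 1.3887·e_1 − 2.4180·e_2 = (-2.1877, -1.4900, 0.2708, 0.3725, -0.0831).
‖u_3‖ = 2.6879, so e_3 = (-0.8139, -0.5543, 0.1007, 0.1386, -0.0309).
r_{14} = e_1·v_4 = -1.5430; r_{24} = e_2·v_4 = -2.9319; r_{34} = e_3·v_4 = 1.9465.
u_4 = v_4 + 1.5430·e_1 + 2.9319·e_2 − 1.9465·e_3 = (-0.3355, 0.5862, 0.4973, -0.1465, -0.7135).
‖u_4‖ = 1.1108, so e_4 = (-0.3020, 0.5277, 0.4477, -0.1319, -0.6423).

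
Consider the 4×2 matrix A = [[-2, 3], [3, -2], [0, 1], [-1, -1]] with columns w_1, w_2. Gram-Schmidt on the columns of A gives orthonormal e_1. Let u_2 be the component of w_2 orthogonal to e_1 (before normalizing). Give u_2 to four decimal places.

e_1 = w_1/‖w_1‖ = (-2, 3, 0, -1)/3.7417 = (-0.5345, 0.8018, 0.0000, -0.2673).
r_{12} = e_1·w_2 = -2.9399.
u_2 = w_2 + 2.9399·e_1 = (1.4286, 0.3571, 1.0000, -1.7857).

u_2 = (1.4286, 0.3571, 1.0000, -1.7857)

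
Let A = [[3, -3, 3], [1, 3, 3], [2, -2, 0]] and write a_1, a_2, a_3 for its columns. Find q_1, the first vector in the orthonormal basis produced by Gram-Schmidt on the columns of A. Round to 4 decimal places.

a_1 = (3, 1, 2); ‖a_1‖ = 3.7417, so q_1 = (0.8018, 0.2673, 0.5345).

q_1 = (0.8018, 0.2673, 0.5345)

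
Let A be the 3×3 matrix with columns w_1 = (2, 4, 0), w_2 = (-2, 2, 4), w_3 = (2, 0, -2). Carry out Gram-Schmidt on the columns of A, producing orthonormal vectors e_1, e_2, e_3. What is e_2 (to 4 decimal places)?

e_2 = (-0.4983, 0.2491, 0.8305)

w_1 = (2, 4, 0); ‖w_1‖ = 4.4721, so e_1 = (0.4472, 0.8944, 0.0000).
e_1·w_2 = 0.4472·(-2) + 0.8944·2 + 0.0000·4 = 0.8944.
u_2 = w_2 − 0.8944·e_1 = (-2.4000, 1.2000, 4.0000).
‖u_2‖ = 4.8166, so e_2 = (-0.4983, 0.2491, 0.8305).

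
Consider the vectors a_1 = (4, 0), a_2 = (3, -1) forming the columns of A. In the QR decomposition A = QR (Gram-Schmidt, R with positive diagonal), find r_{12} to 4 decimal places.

r_{12} = 3.0000

a_1 = (4, 0); ‖a_1‖ = 4.0000, so q_1 = (1.0000, 0.0000).
r_{12} = q_1·a_2 = 3.0000.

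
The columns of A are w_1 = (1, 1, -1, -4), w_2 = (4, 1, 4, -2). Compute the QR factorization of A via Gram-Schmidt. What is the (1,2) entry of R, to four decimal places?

w_1 = (1, 1, -1, -4); ‖w_1‖ = 4.3589, so q_1 = (0.2294, 0.2294, -0.2294, -0.9177).
r_{12} = q_1·w_2 = 2.0647.

r_{12} = 2.0647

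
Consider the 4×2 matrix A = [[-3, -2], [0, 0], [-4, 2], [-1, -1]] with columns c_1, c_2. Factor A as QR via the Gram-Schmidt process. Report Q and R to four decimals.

c_1 = (-3, 0, -4, -1); ‖c_1‖ = 5.0990, so q_1 = (-0.5883, 0.0000, -0.7845, -0.1961).
q_1·c_2 = (-0.5883)·(-2) + 0.0000·0 + (-0.7845)·2 + (-0.1961)·(-1) = -0.1961.
u_2 = c_2 + 0.1961·q_1 = (-2.1154, 0.0000, 1.8462, -1.0385).
‖u_2‖ = 2.9936, so q_2 = (-0.7066, 0.0000, 0.6167, -0.3469).

Q = [[-0.5883, -0.7066], [0.0000, 0.0000], [-0.7845, 0.6167], [-0.1961, -0.3469]], R = [[5.0990, -0.1961], [0.0000, 2.9936]]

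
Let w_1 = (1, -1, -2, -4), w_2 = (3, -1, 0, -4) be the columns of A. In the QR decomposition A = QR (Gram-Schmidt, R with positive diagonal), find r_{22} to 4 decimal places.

r_{22} = 2.7961

w_1 = (1, -1, -2, -4); ‖w_1‖ = 4.6904, so q_1 = (0.2132, -0.2132, -0.4264, -0.8528).
q_1·w_2 = 0.2132·3 + (-0.2132)·(-1) + (-0.4264)·0 + (-0.8528)·(-4) = 4.2640.
u_2 = w_2 − 4.2640·q_1 = (2.0909, -0.0909, 1.8182, -0.3636).
r_{22} = ‖u_2‖ = 2.7961.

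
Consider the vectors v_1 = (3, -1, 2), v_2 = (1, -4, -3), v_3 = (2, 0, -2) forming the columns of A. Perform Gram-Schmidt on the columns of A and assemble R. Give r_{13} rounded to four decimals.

r_{13} = 0.5345

v_1 = (3, -1, 2); ‖v_1‖ = 3.7417, so e_1 = (0.8018, -0.2673, 0.5345).
r_{13} = e_1·v_3 = 0.5345.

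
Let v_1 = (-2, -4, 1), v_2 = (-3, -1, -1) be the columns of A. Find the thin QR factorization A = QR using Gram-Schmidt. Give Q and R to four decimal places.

v_1 = (-2, -4, 1); ‖v_1‖ = 4.5826, so q_1 = (-0.4364, -0.8729, 0.2182).
q_1·v_2 = (-0.4364)·(-3) + (-0.8729)·(-1) + 0.2182·(-1) = 1.9640.
u_2 = v_2 − 1.9640·q_1 = (-2.1429, 0.7143, -1.4286).
‖u_2‖ = 2.6726, so q_2 = (-0.8018, 0.2673, -0.5345).

Q = [[-0.4364, -0.8018], [-0.8729, 0.2673], [0.2182, -0.5345]], R = [[4.5826, 1.9640], [0.0000, 2.6726]]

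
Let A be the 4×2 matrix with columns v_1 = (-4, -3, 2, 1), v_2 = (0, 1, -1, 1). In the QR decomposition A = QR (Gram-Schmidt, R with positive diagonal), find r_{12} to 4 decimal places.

r_{12} = -0.7303

q_1 = v_1/‖v_1‖ = (-4, -3, 2, 1)/5.4772 = (-0.7303, -0.5477, 0.3651, 0.1826).
r_{12} = q_1·v_2 = -0.7303.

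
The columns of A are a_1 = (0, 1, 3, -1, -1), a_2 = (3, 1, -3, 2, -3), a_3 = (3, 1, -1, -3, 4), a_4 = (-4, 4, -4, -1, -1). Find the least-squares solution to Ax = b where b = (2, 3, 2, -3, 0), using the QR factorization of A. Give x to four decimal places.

q_1 = a_1/‖a_1‖ = (0, 1, 3, -1, -1)/3.4641 = (0.0000, 0.2887, 0.8660, -0.2887, -0.2887).
r_{12} = q_1·a_2 = -2.0207.
u_2 = a_2 + 2.0207·q_1 = (3.0000, 1.5833, -1.2500, 1.4167, -3.5833).
‖u_2‖ = 5.2836, so q_2 = (0.5678, 0.2997, -0.2366, 0.2681, -0.6782).
r_{13} = q_1·a_3 = -0.8660; r_{23} = q_2·a_3 = -1.2775.
u_3 = a_3 + 0.8660·q_1 + 1.2775·q_2 = (3.7254, 1.6328, -0.5522, -2.9075, 2.8836).
‖u_3‖ = 5.7981, so q_3 = (0.6425, 0.2816, -0.0952, -0.5015, 0.4973).
r_{14} = q_1·a_4 = -1.7321; r_{24} = q_2·a_4 = 0.2839; r_{34} = q_3·a_4 = -1.0585.
u_4 = a_4 + 1.7321·q_1 − 0.2839·q_2 + 1.0585·q_3 = (-3.4811, 4.7130, -2.5337, -2.1069, -0.7810).
‖u_4‖ = 6.7675, so q_4 = (-0.5144, 0.6964, -0.3744, -0.3113, -0.1154).
Qᵀb = (3.4641, 0.7571, 3.4437, 1.2457).
Back-substitute: x_4 = 1.2457/6.7675 = 0.1841.
x_3 = (3.4437 + 1.0585·0.1841)/5.7981 = 0.6275.
x_2 = (0.7571 + 1.2775·0.6275 − 0.2839·0.1841)/5.2836 = 0.2851.
x_1 = (3.4641 + 2.0207·0.2851 + 0.8660·0.6275 + 1.7321·0.1841)/3.4641 = 1.4152.

x = (1.4152, 0.2851, 0.6275, 0.1841)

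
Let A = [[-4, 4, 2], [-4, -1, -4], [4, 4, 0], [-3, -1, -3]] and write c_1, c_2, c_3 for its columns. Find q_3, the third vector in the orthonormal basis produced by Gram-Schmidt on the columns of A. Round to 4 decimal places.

q_3 = (0.3320, -0.6001, -0.5889, -0.4277)

q_1 = c_1/‖c_1‖ = (-4, -4, 4, -3)/7.5498 = (-0.5298, -0.5298, 0.5298, -0.3974).
r_{12} = q_1·c_2 = 0.9272.
u_2 = c_2 − 0.9272·q_1 = (4.4912, -0.5088, 3.5088, -0.6316).
‖u_2‖ = 5.7568, so q_2 = (0.7802, -0.0884, 0.6095, -0.1097).
r_{13} = q_1·c_3 = 2.2517; r_{23} = q_2·c_3 = 2.2430.
u_3 = c_3 − 2.2517·q_1 − 2.2430·q_2 = (1.4431, -2.6088, -2.5601, -1.8592).
‖u_3‖ = 4.3473, so q_3 = (0.3320, -0.6001, -0.5889, -0.4277).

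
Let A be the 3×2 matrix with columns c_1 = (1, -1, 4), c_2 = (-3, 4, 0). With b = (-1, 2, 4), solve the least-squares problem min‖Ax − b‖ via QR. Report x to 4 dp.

x = (1.0025, 0.7207)

e_1 = c_1/‖c_1‖ = (1, -1, 4)/4.2426 = (0.2357, -0.2357, 0.9428).
r_{12} = e_1·c_2 = -1.6499.
u_2 = c_2 + 1.6499·e_1 = (-2.6111, 3.6111, 1.5556).
‖u_2‖ = 4.7199, so e_2 = (-0.5532, 0.7651, 0.3296).
Qᵀb = (3.0641, 3.4016).
Back-substitute: x_2 = 3.4016/4.7199 = 0.7207.
x_1 = (3.0641 + 1.6499·0.7207)/4.2426 = 1.0025.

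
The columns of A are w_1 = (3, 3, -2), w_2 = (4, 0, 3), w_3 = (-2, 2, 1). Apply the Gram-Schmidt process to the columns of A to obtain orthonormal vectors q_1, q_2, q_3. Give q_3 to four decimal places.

q_3 = (-0.3970, 0.7498, 0.5293)

w_1 = (3, 3, -2); ‖w_1‖ = 4.6904, so q_1 = (0.6396, 0.6396, -0.4264).
q_1·w_2 = 0.6396·4 + 0.6396·0 + (-0.4264)·3 = 1.2792.
u_2 = w_2 − 1.2792·q_1 = (3.1818, -0.8182, 3.5455).
‖u_2‖ = 4.8336, so q_2 = (0.6583, -0.1693, 0.7335).
q_1·w_3 = 0.6396·(-2) + 0.6396·2 + (-0.4264)·1 = -0.4264; q_2·w_3 = 0.6583·(-2) + (-0.1693)·2 + 0.7335·1 = -0.9216.
u_3 = w_3 + 0.4264·q_1 + 0.9216·q_2 = (-1.1206, 2.1167, 1.4942).
‖u_3‖ = 2.8229, so q_3 = (-0.3970, 0.7498, 0.5293).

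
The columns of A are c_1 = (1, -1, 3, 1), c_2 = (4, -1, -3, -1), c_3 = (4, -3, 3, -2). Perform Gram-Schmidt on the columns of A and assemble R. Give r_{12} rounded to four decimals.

r_{12} = -1.4434

c_1 = (1, -1, 3, 1); ‖c_1‖ = 3.4641, so e_1 = (0.2887, -0.2887, 0.8660, 0.2887).
r_{12} = e_1·c_2 = -1.4434.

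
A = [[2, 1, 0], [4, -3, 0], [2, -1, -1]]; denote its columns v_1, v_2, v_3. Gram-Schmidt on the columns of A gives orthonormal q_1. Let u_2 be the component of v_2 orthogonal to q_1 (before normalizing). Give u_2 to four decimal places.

v_1 = (2, 4, 2); ‖v_1‖ = 4.8990, so q_1 = (0.4082, 0.8165, 0.4082).
q_1·v_2 = 0.4082·1 + 0.8165·(-3) + 0.4082·(-1) = -2.4495.
u_2 = v_2 + 2.4495·q_1 = (2.0000, -1.0000, 0.0000).

u_2 = (2.0000, -1.0000, 0.0000)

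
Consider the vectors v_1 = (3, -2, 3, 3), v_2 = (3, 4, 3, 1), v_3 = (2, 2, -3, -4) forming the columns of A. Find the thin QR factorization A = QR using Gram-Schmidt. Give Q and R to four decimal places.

Q = [[0.5388, 0.3205, 0.7668], [-0.3592, 0.8901, -0.1608], [0.5388, 0.3205, -0.3915], [0.5388, -0.0475, -0.4825]], R = [[5.5678, 2.3349, -3.4125], [0.0000, 5.4358, 1.6497], [0.0000, 0.0000, 4.3166]]

v_1 = (3, -2, 3, 3); ‖v_1‖ = 5.5678, so q_1 = (0.5388, -0.3592, 0.5388, 0.5388).
q_1·v_2 = 0.5388·3 + (-0.3592)·4 + 0.5388·3 + 0.5388·1 = 2.3349.
u_2 = v_2 − 2.3349·q_1 = (1.7419, 4.8387, 1.7419, -0.2581).
‖u_2‖ = 5.4358, so q_2 = (0.3205, 0.8901, 0.3205, -0.0475).
q_1·v_3 = 0.5388·2 + (-0.3592)·2 + 0.5388·(-3) + 0.5388·(-4) = -3.4125; q_2·v_3 = 0.3205·2 + 0.8901·2 + 0.3205·(-3) + (-0.0475)·(-4) = 1.6497.
u_3 = v_3 + 3.4125·q_1 − 1.6497·q_2 = (3.3100, -0.6943, -1.6900, -2.0830).
‖u_3‖ = 4.3166, so q_3 = (0.7668, -0.1608, -0.3915, -0.4825).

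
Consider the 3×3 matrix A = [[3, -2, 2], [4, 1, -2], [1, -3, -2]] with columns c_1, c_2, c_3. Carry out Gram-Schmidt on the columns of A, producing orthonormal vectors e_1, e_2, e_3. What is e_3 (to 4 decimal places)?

e_3 = (0.7061, -0.3802, -0.5974)

c_1 = (3, 4, 1); ‖c_1‖ = 5.0990, so e_1 = (0.5883, 0.7845, 0.1961).
e_1·c_2 = 0.5883·(-2) + 0.7845·1 + 0.1961·(-3) = -0.9806.
u_2 = c_2 + 0.9806·e_1 = (-1.4231, 1.7692, -2.8077).
‖u_2‖ = 3.6109, so e_2 = (-0.3941, 0.4900, -0.7776).
e_1·c_3 = 0.5883·2 + 0.7845·(-2) + 0.1961·(-2) = -0.7845; e_2·c_3 = (-0.3941)·2 + 0.4900·(-2) + (-0.7776)·(-2) = -0.2130.
u_3 = c_3 + 0.7845·e_1 + 0.2130·e_2 = (2.3776, -1.2802, -2.0118).
‖u_3‖ = 3.3674, so e_3 = (0.7061, -0.3802, -0.5974).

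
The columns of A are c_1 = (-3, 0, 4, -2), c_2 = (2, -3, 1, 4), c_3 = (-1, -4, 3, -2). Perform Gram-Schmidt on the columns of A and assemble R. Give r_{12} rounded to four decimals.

r_{12} = -1.8570

c_1 = (-3, 0, 4, -2); ‖c_1‖ = 5.3852, so e_1 = (-0.5571, 0.0000, 0.7428, -0.3714).
r_{12} = e_1·c_2 = -1.8570.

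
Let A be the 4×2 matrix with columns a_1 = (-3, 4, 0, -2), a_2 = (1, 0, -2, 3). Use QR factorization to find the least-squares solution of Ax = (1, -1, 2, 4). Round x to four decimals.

e_1 = a_1/‖a_1‖ = (-3, 4, 0, -2)/5.3852 = (-0.5571, 0.7428, 0.0000, -0.3714).
r_{12} = e_1·a_2 = -1.6713.
u_2 = a_2 + 1.6713·e_1 = (0.0690, 1.2414, -2.0000, 2.3793).
‖u_2‖ = 3.3477, so e_2 = (0.0206, 0.3708, -0.5974, 0.7107).
Qᵀb = (-2.7854, 1.2979).
Back-substitute: x_2 = 1.2979/3.3477 = 0.3877.
x_1 = (-2.7854 + 1.6713·0.3877)/5.3852 = -0.3969.

x = (-0.3969, 0.3877)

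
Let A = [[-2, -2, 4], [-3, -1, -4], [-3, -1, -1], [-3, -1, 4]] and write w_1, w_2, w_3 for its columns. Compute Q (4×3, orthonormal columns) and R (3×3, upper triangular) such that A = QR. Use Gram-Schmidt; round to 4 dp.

w_1 = (-2, -3, -3, -3); ‖w_1‖ = 5.5678, so e_1 = (-0.3592, -0.5388, -0.5388, -0.5388).
e_1·w_2 = (-0.3592)·(-2) + (-0.5388)·(-1) + (-0.5388)·(-1) + (-0.5388)·(-1) = 2.3349.
u_2 = w_2 − 2.3349·e_1 = (-1.1613, 0.2581, 0.2581, 0.2581).
‖u_2‖ = 1.2443, so e_2 = (-0.9333, 0.2074, 0.2074, 0.2074).
e_1·w_3 = (-0.3592)·4 + (-0.5388)·(-4) + (-0.5388)·(-1) + (-0.5388)·4 = -0.8980; e_2·w_3 = (-0.9333)·4 + 0.2074·(-4) + 0.2074·(-1) + 0.2074·4 = -3.9404.
u_3 = w_3 + 0.8980·e_1 + 3.9404·e_2 = (0.0000, -3.6667, -0.6667, 4.3333).
‖u_3‖ = 5.7155, so e_3 = (0.0000, -0.6415, -0.1166, 0.7582).

Q = [[-0.3592, -0.9333, 0.0000], [-0.5388, 0.2074, -0.6415], [-0.5388, 0.2074, -0.1166], [-0.5388, 0.2074, 0.7582]], R = [[5.5678, 2.3349, -0.8980], [0.0000, 1.2443, -3.9404], [0.0000, 0.0000, 5.7155]]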